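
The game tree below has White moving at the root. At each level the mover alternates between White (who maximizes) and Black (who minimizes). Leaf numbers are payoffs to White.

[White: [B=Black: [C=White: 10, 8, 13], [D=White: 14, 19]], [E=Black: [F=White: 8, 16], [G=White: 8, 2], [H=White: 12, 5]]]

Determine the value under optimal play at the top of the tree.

C (White): max(10, 8, 13) = 13
D (White): max(14, 19) = 19
B (Black): min(13, 19) = 13
F (White): max(8, 16) = 16
G (White): max(8, 2) = 8
H (White): max(12, 5) = 12
E (Black): min(16, 8, 12) = 8
Root (White): max(13, 8) = 13

13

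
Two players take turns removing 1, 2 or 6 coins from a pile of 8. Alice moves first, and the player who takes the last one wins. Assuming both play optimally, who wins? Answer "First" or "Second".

First

Compute winning (W) and losing (L) positions by backward induction:
i:   0  1  2  3  4  5  6  7  8
     L  W  W  L  W  W  W  L  W
Position 8 is W, so the first player wins.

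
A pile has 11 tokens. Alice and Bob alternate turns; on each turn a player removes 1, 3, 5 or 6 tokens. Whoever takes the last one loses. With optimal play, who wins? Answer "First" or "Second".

First

Compute winning (W) and losing (L) positions by backward induction:
i:   0  1  2  3  4  5  6  7  8  9 10 11
     W  L  W  L  W  L  W  W  W  W  W  W
Position 11 is W, so the first player wins.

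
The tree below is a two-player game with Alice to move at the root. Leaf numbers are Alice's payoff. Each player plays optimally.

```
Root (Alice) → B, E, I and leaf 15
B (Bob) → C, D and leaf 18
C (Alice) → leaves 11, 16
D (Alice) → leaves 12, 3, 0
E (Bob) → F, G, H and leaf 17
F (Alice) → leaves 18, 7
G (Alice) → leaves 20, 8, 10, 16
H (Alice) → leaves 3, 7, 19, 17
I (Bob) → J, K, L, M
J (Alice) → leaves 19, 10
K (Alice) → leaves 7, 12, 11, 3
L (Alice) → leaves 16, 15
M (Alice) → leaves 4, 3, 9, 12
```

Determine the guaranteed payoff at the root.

C (Alice): max(11, 16) = 16
D (Alice): max(12, 3, 0) = 12
B (Bob): min(16, 12, 18) = 12
F (Alice): max(18, 7) = 18
G (Alice): max(20, 8, 10, 16) = 20
H (Alice): max(3, 7, 19, 17) = 19
E (Bob): min(18, 20, 19, 17) = 17
J (Alice): max(19, 10) = 19
K (Alice): max(7, 12, 11, 3) = 12
L (Alice): max(16, 15) = 16
M (Alice): max(4, 3, 9, 12) = 12
I (Bob): min(19, 12, 16, 12) = 12
Root (Alice): max(12, 17, 12, 15) = 17

17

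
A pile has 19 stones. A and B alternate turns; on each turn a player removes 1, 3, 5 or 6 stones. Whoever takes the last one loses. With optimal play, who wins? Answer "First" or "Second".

First

i:   0  1  2  3  4  5  6  7  8  9 10 11 12 13 14 15 16 17 18 19
     W  L  W  L  W  L  W  W  W  W  W  W  L  W  L  W  L  W  W  W
Position 19 is W, so the first player wins.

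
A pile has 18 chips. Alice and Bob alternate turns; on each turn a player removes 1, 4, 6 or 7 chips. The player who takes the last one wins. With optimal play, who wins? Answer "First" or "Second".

Compute winning (W) and losing (L) positions by backward induction:
i:   0  1  2  3  4  5  6  7  8  9 10 11 12 13 14 15 16 17 18
     L  W  L  W  W  L  W  W  W  W  L  W  W  L  W  L  W  W  L
Position 18 is L, so the second player wins.

Second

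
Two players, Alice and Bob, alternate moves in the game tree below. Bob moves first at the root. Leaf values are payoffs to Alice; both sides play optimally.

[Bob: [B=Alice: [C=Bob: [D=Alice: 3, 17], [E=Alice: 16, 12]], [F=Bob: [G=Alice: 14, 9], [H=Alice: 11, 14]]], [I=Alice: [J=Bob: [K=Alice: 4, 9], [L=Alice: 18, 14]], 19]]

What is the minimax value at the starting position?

16

D (Alice): max(3, 17) = 17
E (Alice): max(16, 12) = 16
C (Bob): min(17, 16) = 16
G (Alice): max(14, 9) = 14
H (Alice): max(11, 14) = 14
F (Bob): min(14, 14) = 14
B (Alice): max(16, 14) = 16
K (Alice): max(4, 9) = 9
L (Alice): max(18, 14) = 18
J (Bob): min(9, 18) = 9
I (Alice): max(9, 19) = 19
Root (Bob): min(16, 19) = 16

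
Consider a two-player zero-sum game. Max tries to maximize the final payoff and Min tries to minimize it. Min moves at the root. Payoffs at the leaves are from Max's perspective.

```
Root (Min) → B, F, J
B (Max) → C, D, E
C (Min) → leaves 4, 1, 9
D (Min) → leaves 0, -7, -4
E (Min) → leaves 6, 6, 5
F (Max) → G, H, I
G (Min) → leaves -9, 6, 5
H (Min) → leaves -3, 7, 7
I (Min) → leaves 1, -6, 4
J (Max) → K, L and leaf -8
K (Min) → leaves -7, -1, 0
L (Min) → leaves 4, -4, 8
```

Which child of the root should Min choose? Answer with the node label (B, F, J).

J

C (Min): min(4, 1, 9) = 1
D (Min): min(0, -7, -4) = -7
E (Min): min(6, 6, 5) = 5
B (Max): max(1, -7, 5) = 5
G (Min): min(-9, 6, 5) = -9
H (Min): min(-3, 7, 7) = -3
I (Min): min(1, -6, 4) = -6
F (Max): max(-9, -3, -6) = -3
K (Min): min(-7, -1, 0) = -7
L (Min): min(4, -4, 8) = -4
J (Max): max(-7, -4, -8) = -4
Root (Min): min(5, -3, -4) = -4
Min picks the child with the lowest value: J (value -4).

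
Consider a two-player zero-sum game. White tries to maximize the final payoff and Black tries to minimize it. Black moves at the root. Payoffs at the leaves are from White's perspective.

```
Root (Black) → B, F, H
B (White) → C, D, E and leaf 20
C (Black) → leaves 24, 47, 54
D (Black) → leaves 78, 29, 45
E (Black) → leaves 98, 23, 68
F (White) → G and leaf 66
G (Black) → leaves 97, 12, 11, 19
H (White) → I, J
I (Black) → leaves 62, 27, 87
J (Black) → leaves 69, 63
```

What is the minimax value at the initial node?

C (Black): min(24, 47, 54) = 24
D (Black): min(78, 29, 45) = 29
E (Black): min(98, 23, 68) = 23
B (White): max(24, 29, 23, 20) = 29
G (Black): min(97, 12, 11, 19) = 11
F (White): max(11, 66) = 66
I (Black): min(62, 27, 87) = 27
J (Black): min(69, 63) = 63
H (White): max(27, 63) = 63
Root (Black): min(29, 66, 63) = 29

29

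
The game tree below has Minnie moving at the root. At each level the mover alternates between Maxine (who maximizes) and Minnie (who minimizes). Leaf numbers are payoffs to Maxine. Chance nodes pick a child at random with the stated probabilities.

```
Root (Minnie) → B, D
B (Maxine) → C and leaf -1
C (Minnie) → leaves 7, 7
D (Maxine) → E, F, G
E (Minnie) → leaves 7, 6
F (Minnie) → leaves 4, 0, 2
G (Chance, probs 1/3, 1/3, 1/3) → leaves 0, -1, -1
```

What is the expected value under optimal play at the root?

C (Minnie): min(7, 7) = 7
B (Maxine): max(7, -1) = 7
E (Minnie): min(7, 6) = 6
F (Minnie): min(4, 0, 2) = 0
G (Chance): 1/3·0 + 1/3·-1 + 1/3·-1 = -0.67
D (Maxine): max(6, 0, -0.67) = 6
Root (Minnie): min(7, 6) = 6

6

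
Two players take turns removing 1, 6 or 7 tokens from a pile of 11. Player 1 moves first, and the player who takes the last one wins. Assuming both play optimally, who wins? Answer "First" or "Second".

First

Positions where the player to move wins (W) vs loses (L):
i:   0  1  2  3  4  5  6  7  8  9 10 11
     L  W  L  W  L  W  W  W  W  W  W  W
Position 11 is W, so the first player wins.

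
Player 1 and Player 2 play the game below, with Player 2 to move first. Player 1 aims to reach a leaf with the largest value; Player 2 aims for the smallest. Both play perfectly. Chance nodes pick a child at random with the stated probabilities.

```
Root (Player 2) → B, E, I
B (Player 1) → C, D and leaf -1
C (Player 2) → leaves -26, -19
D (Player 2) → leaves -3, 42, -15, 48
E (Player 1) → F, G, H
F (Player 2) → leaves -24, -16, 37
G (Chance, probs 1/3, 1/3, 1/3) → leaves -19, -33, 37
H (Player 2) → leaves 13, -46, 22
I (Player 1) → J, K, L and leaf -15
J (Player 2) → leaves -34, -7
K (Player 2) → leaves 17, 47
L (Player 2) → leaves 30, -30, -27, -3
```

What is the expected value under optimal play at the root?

-5

C (Player 2): min(-26, -19) = -26
D (Player 2): min(-3, 42, -15, 48) = -15
B (Player 1): max(-26, -15, -1) = -1
F (Player 2): min(-24, -16, 37) = -24
G (Chance): 1/3·-19 + 1/3·-33 + 1/3·37 = -5
H (Player 2): min(13, -46, 22) = -46
E (Player 1): max(-24, -5, -46) = -5
J (Player 2): min(-34, -7) = -34
K (Player 2): min(17, 47) = 17
L (Player 2): min(30, -30, -27, -3) = -30
I (Player 1): max(-34, 17, -30, -15) = 17
Root (Player 2): min(-1, -5, 17) = -5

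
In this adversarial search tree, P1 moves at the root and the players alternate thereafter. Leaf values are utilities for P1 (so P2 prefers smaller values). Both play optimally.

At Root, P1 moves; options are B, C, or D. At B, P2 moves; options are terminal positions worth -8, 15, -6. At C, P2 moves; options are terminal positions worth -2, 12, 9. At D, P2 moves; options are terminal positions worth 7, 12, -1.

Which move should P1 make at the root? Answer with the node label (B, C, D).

B (P2): min(-8, 15, -6) = -8
C (P2): min(-2, 12, 9) = -2
D (P2): min(7, 12, -1) = -1
Root (P1): max(-8, -2, -1) = -1
P1 picks the child with the highest value: D (value -1).

D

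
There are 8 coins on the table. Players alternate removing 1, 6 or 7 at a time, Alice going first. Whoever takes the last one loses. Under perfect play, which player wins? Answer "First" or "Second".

First

i:   0  1  2  3  4  5  6  7  8
     W  L  W  L  W  L  W  W  W
Position 8 is W, so the first player wins.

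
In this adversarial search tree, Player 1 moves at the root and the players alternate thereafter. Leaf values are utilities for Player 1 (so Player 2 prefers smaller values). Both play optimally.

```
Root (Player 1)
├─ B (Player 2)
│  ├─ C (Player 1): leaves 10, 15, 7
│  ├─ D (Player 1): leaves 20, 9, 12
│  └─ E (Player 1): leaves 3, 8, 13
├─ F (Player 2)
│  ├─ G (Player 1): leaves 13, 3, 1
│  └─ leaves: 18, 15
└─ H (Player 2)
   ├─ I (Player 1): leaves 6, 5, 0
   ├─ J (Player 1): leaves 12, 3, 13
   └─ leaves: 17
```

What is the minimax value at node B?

13

C: max(10, 15, 7) = 15
D: max(20, 9, 12) = 20
E: max(3, 8, 13) = 13
B: min(15, 20, 13) = 13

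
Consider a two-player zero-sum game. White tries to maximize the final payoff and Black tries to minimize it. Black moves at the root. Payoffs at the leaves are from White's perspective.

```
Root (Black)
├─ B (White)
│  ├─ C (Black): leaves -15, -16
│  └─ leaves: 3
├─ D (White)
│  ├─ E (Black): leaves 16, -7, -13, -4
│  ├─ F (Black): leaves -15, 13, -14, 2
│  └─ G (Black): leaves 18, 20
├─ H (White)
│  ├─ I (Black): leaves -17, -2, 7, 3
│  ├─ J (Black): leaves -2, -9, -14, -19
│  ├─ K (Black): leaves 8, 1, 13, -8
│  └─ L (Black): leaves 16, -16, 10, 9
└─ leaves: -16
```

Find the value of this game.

C (Black): min(-15, -16) = -16
B (White): max(-16, 3) = 3
E (Black): min(16, -7, -13, -4) = -13
F (Black): min(-15, 13, -14, 2) = -15
G (Black): min(18, 20) = 18
D (White): max(-13, -15, 18) = 18
I (Black): min(-17, -2, 7, 3) = -17
J (Black): min(-2, -9, -14, -19) = -19
K (Black): min(8, 1, 13, -8) = -8
L (Black): min(16, -16, 10, 9) = -16
H (White): max(-17, -19, -8, -16) = -8
Root (Black): min(3, 18, -8, -16) = -16

-16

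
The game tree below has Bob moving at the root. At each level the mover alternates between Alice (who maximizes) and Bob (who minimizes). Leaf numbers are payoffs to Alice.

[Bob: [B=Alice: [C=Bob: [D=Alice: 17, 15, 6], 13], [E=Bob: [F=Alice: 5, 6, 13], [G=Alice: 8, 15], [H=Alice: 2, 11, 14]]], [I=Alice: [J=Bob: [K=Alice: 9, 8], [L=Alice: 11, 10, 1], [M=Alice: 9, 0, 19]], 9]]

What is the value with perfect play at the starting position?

D (Alice): max(17, 15, 6) = 17
C (Bob): min(17, 13) = 13
F (Alice): max(5, 6, 13) = 13
G (Alice): max(8, 15) = 15
H (Alice): max(2, 11, 14) = 14
E (Bob): min(13, 15, 14) = 13
B (Alice): max(13, 13) = 13
K (Alice): max(9, 8) = 9
L (Alice): max(11, 10, 1) = 11
M (Alice): max(9, 0, 19) = 19
J (Bob): min(9, 11, 19) = 9
I (Alice): max(9, 9) = 9
Root (Bob): min(13, 9) = 9

9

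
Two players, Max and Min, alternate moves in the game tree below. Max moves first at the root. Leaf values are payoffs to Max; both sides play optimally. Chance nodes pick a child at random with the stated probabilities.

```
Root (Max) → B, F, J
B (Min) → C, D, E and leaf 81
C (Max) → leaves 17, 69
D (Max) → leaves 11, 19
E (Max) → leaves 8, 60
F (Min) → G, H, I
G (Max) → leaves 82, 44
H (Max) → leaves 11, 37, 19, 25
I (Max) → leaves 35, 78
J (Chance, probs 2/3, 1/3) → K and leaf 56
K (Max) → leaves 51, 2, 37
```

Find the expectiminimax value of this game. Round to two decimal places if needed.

C (Max): max(17, 69) = 69
D (Max): max(11, 19) = 19
E (Max): max(8, 60) = 60
B (Min): min(69, 19, 60, 81) = 19
G (Max): max(82, 44) = 82
H (Max): max(11, 37, 19, 25) = 37
I (Max): max(35, 78) = 78
F (Min): min(82, 37, 78) = 37
K (Max): max(51, 2, 37) = 51
J (Chance): 2/3·51 + 1/3·56 = 52.67
Root (Max): max(19, 37, 52.67) = 52.67

52.67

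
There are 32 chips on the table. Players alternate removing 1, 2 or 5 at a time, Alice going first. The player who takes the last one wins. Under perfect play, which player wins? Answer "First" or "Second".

First

W/L table (W = player to move can force a win):
i:   0  1  2  3  4  5  6  7  8  9 10 11 12 13 14 15 16 17 18 19 20 21 22 23 24 25 26 27 28 29 30 31 32
     L  W  W  L  W  W  L  W  W  L  W  W  L  W  W  L  W  W  L  W  W  L  W  W  L  W  W  L  W  W  L  W  W
Position 32 is W, so the first player wins.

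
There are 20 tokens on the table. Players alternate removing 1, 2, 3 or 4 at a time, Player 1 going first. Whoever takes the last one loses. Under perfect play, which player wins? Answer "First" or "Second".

W/L table (W = player to move can force a win):
i:   0  1  2  3  4  5  6  7  8  9 10 11 12 13 14 15 16 17 18 19 20
     W  L  W  W  W  W  L  W  W  W  W  L  W  W  W  W  L  W  W  W  W
Position 20 is W, so the first player wins.

First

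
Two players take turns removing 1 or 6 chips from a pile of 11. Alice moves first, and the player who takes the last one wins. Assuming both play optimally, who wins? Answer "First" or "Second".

Compute winning (W) and losing (L) positions by backward induction:
i:   0  1  2  3  4  5  6  7  8  9 10 11
     L  W  L  W  L  W  W  L  W  L  W  L
Position 11 is L, so the second player wins.

Second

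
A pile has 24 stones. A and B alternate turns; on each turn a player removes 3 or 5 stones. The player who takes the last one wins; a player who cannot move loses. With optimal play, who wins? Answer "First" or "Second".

Second

i:   0  1  2  3  4  5  6  7  8  9 10 11 12 13 14 15 16 17 18 19 20 21 22 23 24
     L  L  L  W  W  W  W  W  L  L  L  W  W  W  W  W  L  L  L  W  W  W  W  W  L
Position 24 is L, so the second player wins.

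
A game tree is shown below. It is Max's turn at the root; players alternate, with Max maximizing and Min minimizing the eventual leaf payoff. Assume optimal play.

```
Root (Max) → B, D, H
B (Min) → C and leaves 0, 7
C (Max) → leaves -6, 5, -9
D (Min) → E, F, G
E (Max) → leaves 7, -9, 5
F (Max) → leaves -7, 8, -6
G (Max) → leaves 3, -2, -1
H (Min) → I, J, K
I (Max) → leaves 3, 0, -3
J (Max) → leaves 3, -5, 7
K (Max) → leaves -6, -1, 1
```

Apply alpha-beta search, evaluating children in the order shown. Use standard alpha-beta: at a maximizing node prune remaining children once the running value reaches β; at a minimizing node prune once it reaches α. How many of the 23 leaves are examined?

C [α=-∞,β=+∞]: v=5
B [α=-∞,β=+∞]: v=0
E [α=0,β=+∞]: v=7
F [α=0,β=7]: v=8 after child 2 ≥ β → β-cutoff, skip 1
G [α=0,β=7]: v=3
D [α=0,β=+∞]: v=3
I [α=3,β=+∞]: v=3
H [α=3,β=+∞]: v=3 after child 1 ≤ α → α-cutoff, skip 2
Root [α=-∞,β=+∞]: v=3
Leaves evaluated: 16 of 23.

16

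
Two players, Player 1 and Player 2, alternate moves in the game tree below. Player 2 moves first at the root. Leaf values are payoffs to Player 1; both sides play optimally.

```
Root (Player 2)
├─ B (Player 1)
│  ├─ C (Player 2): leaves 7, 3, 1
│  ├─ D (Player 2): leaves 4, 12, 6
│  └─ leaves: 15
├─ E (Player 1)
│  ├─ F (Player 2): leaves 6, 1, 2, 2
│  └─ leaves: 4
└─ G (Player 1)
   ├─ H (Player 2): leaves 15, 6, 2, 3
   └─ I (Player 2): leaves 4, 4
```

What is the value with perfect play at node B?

C: min(7, 3, 1) = 1
D: min(4, 12, 6) = 4
B: max(1, 4, 15) = 15

15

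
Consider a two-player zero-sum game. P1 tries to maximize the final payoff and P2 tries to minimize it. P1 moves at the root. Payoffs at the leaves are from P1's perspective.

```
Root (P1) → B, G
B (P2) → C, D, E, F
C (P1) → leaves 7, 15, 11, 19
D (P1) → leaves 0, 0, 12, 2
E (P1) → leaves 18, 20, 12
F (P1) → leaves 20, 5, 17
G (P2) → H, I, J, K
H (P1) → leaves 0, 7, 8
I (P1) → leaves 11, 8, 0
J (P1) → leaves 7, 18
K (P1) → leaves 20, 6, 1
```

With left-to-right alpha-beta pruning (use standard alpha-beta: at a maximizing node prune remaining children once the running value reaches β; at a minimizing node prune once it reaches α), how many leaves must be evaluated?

C [α=-∞,β=+∞]: v=19
D [α=-∞,β=19]: v=12
E [α=-∞,β=12]: v=18 after child 1 ≥ β → β-cutoff, skip 2
F [α=-∞,β=12]: v=20 after child 1 ≥ β → β-cutoff, skip 2
B [α=-∞,β=+∞]: v=12
H [α=12,β=+∞]: v=8
G [α=12,β=+∞]: v=8 after child 1 ≤ α → α-cutoff, skip 3
Root [α=-∞,β=+∞]: v=12
Leaves evaluated: 13 of 25.

13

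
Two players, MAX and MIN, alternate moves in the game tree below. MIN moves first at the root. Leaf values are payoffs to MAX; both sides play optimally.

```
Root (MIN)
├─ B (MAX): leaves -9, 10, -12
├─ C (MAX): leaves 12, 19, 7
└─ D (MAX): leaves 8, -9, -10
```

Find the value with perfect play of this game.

8

B (MAX): max(-9, 10, -12) = 10
C (MAX): max(12, 19, 7) = 19
D (MAX): max(8, -9, -10) = 8
Root (MIN): min(10, 19, 8) = 8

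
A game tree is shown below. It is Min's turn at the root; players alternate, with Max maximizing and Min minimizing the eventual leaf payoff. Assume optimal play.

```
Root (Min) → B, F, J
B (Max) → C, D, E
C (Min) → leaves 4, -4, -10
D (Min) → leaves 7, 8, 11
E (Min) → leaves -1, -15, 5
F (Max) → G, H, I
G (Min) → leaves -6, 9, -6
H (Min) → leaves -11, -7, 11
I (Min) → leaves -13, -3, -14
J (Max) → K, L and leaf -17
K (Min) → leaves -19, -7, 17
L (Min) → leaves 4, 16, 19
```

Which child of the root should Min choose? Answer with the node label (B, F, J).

F

C (Min): min(4, -4, -10) = -10
D (Min): min(7, 8, 11) = 7
E (Min): min(-1, -15, 5) = -15
B (Max): max(-10, 7, -15) = 7
G (Min): min(-6, 9, -6) = -6
H (Min): min(-11, -7, 11) = -11
I (Min): min(-13, -3, -14) = -14
F (Max): max(-6, -11, -14) = -6
K (Min): min(-19, -7, 17) = -19
L (Min): min(4, 16, 19) = 4
J (Max): max(-19, 4, -17) = 4
Root (Min): min(7, -6, 4) = -6
Min picks the child with the lowest value: F (value -6).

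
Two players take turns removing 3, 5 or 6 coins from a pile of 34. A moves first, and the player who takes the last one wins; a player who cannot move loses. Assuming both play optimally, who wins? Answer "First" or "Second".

W/L table (W = player to move can force a win):
i:   0  1  2  3  4  5  6  7  8  9 10 11 12 13 14 15 16 17 18 19 20 21 22 23 24 25 26 27 28 29 30 31 32 33 34
     L  L  L  W  W  W  W  W  W  L  L  L  W  W  W  W  W  W  L  L  L  W  W  W  W  W  W  L  L  L  W  W  W  W  W
Position 34 is W, so the first player wins.

First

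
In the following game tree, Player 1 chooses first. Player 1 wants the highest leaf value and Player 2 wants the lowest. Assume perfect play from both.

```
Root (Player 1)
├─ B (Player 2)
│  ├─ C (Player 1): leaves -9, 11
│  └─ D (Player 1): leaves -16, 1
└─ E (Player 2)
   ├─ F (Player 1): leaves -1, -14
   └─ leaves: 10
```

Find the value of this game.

C (Player 1): max(-9, 11) = 11
D (Player 1): max(-16, 1) = 1
B (Player 2): min(11, 1) = 1
F (Player 1): max(-1, -14) = -1
E (Player 2): min(-1, 10) = -1
Root (Player 1): max(1, -1) = 1

1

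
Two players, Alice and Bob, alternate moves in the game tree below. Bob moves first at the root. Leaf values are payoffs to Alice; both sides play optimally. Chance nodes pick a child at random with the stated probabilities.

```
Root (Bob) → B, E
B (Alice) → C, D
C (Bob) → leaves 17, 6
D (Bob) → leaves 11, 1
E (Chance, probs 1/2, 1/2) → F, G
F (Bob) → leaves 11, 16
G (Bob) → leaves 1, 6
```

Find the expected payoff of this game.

6

C (Bob): min(17, 6) = 6
D (Bob): min(11, 1) = 1
B (Alice): max(6, 1) = 6
F (Bob): min(11, 16) = 11
G (Bob): min(1, 6) = 1
E (Chance): 1/2·11 + 1/2·1 = 6
Root (Bob): min(6, 6) = 6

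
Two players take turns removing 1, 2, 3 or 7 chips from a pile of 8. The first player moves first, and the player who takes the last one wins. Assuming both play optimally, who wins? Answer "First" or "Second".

Compute winning (W) and losing (L) positions by backward induction:
i:   0  1  2  3  4  5  6  7  8
     L  W  W  W  L  W  W  W  L
Position 8 is L, so the second player wins.

Second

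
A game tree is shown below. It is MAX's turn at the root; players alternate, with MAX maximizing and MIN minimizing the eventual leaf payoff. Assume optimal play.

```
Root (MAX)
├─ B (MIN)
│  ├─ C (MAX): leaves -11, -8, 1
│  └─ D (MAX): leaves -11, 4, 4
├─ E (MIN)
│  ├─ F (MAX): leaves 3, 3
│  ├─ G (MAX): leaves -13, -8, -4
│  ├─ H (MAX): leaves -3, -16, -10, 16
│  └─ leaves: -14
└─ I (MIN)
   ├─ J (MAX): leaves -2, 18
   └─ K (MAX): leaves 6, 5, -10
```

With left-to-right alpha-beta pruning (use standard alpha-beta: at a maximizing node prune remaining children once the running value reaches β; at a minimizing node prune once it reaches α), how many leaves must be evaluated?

C [α=-∞,β=+∞]: v=1
D [α=-∞,β=1]: v=4 after child 2 ≥ β → β-cutoff, skip 1
B [α=-∞,β=+∞]: v=1
F [α=1,β=+∞]: v=3
G [α=1,β=3]: v=-4
E [α=1,β=+∞]: v=-4 after child 2 ≤ α → α-cutoff, skip 2
J [α=1,β=+∞]: v=18
K [α=1,β=18]: v=6
I [α=1,β=+∞]: v=6
Root [α=-∞,β=+∞]: v=6
Leaves evaluated: 15 of 21.

15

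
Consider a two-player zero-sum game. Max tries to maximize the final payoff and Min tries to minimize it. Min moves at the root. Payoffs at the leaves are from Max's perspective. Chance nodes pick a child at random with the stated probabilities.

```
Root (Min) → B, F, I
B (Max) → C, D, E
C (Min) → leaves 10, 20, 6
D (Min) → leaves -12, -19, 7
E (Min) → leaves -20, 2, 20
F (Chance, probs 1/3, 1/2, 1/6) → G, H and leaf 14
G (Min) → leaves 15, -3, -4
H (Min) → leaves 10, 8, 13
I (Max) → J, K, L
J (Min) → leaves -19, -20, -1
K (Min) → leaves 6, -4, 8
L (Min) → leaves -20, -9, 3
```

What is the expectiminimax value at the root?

-4

C (Min): min(10, 20, 6) = 6
D (Min): min(-12, -19, 7) = -19
E (Min): min(-20, 2, 20) = -20
B (Max): max(6, -19, -20) = 6
G (Min): min(15, -3, -4) = -4
H (Min): min(10, 8, 13) = 8
F (Chance): 1/3·-4 + 1/2·8 + 1/6·14 = 5
J (Min): min(-19, -20, -1) = -20
K (Min): min(6, -4, 8) = -4
L (Min): min(-20, -9, 3) = -20
I (Max): max(-20, -4, -20) = -4
Root (Min): min(6, 5, -4) = -4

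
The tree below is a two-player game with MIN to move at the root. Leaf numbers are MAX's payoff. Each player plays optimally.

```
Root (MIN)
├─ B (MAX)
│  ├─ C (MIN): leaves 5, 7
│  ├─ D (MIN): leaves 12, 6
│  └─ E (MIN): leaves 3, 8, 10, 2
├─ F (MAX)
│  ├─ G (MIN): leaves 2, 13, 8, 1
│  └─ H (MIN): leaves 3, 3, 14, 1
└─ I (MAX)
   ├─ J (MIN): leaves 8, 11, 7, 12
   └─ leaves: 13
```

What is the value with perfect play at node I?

13

J: min(8, 11, 7, 12) = 7
I: max(7, 13) = 13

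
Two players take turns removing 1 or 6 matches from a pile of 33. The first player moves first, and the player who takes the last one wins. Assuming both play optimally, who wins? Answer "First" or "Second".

First

Mark each pile size as W (mover wins) or L (mover loses):
i:   0  1  2  3  4  5  6  7  8  9 10 11 12 13 14 15 16 17 18 19 20 21 22 23 24 25 26 27 28 29 30 31 32 33
     L  W  L  W  L  W  W  L  W  L  W  L  W  W  L  W  L  W  L  W  W  L  W  L  W  L  W  W  L  W  L  W  L  W
Position 33 is W, so the first player wins.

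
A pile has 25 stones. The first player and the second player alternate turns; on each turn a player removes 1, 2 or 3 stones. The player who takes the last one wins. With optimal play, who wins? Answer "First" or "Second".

First

Positions where the player to move wins (W) vs loses (L):
i:   0  1  2  3  4  5  6  7  8  9 10 11 12 13 14 15 16 17 18 19 20 21 22 23 24 25
     L  W  W  W  L  W  W  W  L  W  W  W  L  W  W  W  L  W  W  W  L  W  W  W  L  W
Position 25 is W, so the first player wins.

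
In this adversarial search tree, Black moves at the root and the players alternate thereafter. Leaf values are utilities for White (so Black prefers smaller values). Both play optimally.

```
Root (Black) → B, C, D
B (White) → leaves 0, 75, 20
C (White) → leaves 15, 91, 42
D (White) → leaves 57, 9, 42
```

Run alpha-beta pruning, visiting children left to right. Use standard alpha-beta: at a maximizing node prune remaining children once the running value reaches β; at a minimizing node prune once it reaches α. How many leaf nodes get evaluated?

B [α=-∞,β=+∞]: v=75
C [α=-∞,β=75]: v=91 after child 2 ≥ β → β-cutoff, skip 1
D [α=-∞,β=75]: v=57
Root [α=-∞,β=+∞]: v=57
Leaves evaluated: 8 of 9.

8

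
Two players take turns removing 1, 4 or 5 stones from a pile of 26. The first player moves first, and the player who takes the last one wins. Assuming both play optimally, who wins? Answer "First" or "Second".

Compute winning (W) and losing (L) positions by backward induction:
i:   0  1  2  3  4  5  6  7  8  9 10 11 12 13 14 15 16 17 18 19 20 21 22 23 24 25 26
     L  W  L  W  W  W  W  W  L  W  L  W  W  W  W  W  L  W  L  W  W  W  W  W  L  W  L
Position 26 is L, so the second player wins.

Second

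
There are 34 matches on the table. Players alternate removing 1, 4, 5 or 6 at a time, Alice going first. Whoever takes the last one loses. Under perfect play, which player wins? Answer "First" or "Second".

First

Mark each pile size as W (mover wins) or L (mover loses):
i:   0  1  2  3  4  5  6  7  8  9 10 11 12 13 14 15 16 17 18 19 20 21 22 23 24 25 26 27 28 29 30 31 32 33 34
     W  L  W  L  W  W  W  W  W  W  L  W  L  W  W  W  W  W  W  L  W  L  W  W  W  W  W  W  L  W  L  W  W  W  W
Position 34 is W, so the first player wins.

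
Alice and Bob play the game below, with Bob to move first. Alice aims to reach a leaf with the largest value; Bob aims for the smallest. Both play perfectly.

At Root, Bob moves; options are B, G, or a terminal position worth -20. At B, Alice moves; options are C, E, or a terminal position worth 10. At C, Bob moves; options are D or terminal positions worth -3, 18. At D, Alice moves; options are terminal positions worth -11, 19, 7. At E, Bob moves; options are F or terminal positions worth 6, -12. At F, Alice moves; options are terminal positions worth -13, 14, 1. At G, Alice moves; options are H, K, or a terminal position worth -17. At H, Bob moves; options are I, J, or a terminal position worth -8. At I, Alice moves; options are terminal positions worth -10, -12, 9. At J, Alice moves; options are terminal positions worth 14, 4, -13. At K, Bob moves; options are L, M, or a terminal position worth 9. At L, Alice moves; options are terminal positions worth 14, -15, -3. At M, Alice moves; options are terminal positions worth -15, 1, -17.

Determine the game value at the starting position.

D (Alice): max(-11, 19, 7) = 19
C (Bob): min(19, -3, 18) = -3
F (Alice): max(-13, 14, 1) = 14
E (Bob): min(14, 6, -12) = -12
B (Alice): max(-3, -12, 10) = 10
I (Alice): max(-10, -12, 9) = 9
J (Alice): max(14, 4, -13) = 14
H (Bob): min(9, 14, -8) = -8
L (Alice): max(14, -15, -3) = 14
M (Alice): max(-15, 1, -17) = 1
K (Bob): min(14, 1, 9) = 1
G (Alice): max(-8, 1, -17) = 1
Root (Bob): min(10, 1, -20) = -20

-20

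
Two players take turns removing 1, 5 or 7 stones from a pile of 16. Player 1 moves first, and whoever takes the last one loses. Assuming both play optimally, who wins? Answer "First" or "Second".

First

i:   0  1  2  3  4  5  6  7  8  9 10 11 12 13 14 15 16
     W  L  W  L  W  L  W  L  W  L  W  L  W  L  W  L  W
Position 16 is W, so the first player wins.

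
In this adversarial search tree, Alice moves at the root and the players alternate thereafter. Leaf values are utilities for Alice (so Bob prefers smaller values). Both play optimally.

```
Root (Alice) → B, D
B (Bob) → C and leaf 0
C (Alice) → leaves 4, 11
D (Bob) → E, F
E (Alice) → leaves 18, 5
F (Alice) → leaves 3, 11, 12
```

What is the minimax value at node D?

12

E: max(18, 5) = 18
F: max(3, 11, 12) = 12
D: min(18, 12) = 12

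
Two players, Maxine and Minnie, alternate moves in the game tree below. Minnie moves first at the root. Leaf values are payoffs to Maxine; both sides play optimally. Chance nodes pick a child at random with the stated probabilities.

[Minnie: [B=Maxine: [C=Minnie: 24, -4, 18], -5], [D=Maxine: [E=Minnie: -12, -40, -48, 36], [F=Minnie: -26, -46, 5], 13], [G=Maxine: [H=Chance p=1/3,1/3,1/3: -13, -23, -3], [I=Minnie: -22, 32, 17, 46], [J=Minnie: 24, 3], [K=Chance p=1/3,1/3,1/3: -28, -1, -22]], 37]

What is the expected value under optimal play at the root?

-4

C (Minnie): min(24, -4, 18) = -4
B (Maxine): max(-4, -5) = -4
E (Minnie): min(-12, -40, -48, 36) = -48
F (Minnie): min(-26, -46, 5) = -46
D (Maxine): max(-48, -46, 13) = 13
H (Chance): 1/3·-13 + 1/3·-23 + 1/3·-3 = -13
I (Minnie): min(-22, 32, 17, 46) = -22
J (Minnie): min(24, 3) = 3
K (Chance): 1/3·-28 + 1/3·-1 + 1/3·-22 = -17
G (Maxine): max(-13, -22, 3, -17) = 3
Root (Minnie): min(-4, 13, 3, 37) = -4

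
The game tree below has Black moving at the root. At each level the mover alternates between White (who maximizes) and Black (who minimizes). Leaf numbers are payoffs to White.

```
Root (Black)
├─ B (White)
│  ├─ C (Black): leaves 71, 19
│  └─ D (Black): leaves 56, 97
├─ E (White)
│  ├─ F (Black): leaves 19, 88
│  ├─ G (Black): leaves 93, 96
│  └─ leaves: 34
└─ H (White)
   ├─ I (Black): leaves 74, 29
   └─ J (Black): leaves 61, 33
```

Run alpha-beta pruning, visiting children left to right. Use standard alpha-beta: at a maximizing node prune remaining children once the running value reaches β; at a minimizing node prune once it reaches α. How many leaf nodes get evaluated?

C [α=-∞,β=+∞]: v=19
D [α=19,β=+∞]: v=56
B [α=-∞,β=+∞]: v=56
F [α=-∞,β=56]: v=19
G [α=19,β=56]: v=93
E [α=-∞,β=56]: v=93 after child 2 ≥ β → β-cutoff, skip 1
I [α=-∞,β=56]: v=29
J [α=29,β=56]: v=33
H [α=-∞,β=56]: v=33
Root [α=-∞,β=+∞]: v=33
Leaves evaluated: 12 of 13.

12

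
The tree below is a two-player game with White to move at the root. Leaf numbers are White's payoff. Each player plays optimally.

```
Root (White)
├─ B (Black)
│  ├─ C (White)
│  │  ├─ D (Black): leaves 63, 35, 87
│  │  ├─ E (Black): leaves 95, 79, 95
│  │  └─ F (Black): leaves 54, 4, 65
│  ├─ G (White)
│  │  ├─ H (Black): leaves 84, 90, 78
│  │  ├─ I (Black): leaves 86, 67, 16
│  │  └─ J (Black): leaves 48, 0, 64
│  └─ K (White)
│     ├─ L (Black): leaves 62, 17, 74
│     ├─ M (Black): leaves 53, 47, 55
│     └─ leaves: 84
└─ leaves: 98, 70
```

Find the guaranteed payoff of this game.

D (Black): min(63, 35, 87) = 35
E (Black): min(95, 79, 95) = 79
F (Black): min(54, 4, 65) = 4
C (White): max(35, 79, 4) = 79
H (Black): min(84, 90, 78) = 78
I (Black): min(86, 67, 16) = 16
J (Black): min(48, 0, 64) = 0
G (White): max(78, 16, 0) = 78
L (Black): min(62, 17, 74) = 17
M (Black): min(53, 47, 55) = 47
K (White): max(17, 47, 84) = 84
B (Black): min(79, 78, 84) = 78
Root (White): max(78, 98, 70) = 98

98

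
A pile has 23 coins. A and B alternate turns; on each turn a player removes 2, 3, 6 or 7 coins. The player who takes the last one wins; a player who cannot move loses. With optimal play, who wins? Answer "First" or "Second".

Second

W/L table (W = player to move can force a win):
i:   0  1  2  3  4  5  6  7  8  9 10 11 12 13 14 15 16 17 18 19 20 21 22 23
     L  L  W  W  W  L  W  W  W  L  L  W  W  W  L  W  W  W  L  L  W  W  W  L
Position 23 is L, so the second player wins.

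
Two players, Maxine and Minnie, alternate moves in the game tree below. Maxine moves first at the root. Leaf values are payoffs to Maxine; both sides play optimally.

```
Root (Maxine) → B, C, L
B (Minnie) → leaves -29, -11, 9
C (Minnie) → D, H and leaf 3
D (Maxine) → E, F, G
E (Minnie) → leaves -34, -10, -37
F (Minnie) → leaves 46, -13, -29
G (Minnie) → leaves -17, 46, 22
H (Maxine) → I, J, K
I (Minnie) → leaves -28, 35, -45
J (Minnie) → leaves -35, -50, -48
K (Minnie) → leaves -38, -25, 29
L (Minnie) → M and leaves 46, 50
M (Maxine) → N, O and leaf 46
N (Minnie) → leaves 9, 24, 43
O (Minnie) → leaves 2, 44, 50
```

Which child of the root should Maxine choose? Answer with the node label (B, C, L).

L

B (Minnie): min(-29, -11, 9) = -29
E (Minnie): min(-34, -10, -37) = -37
F (Minnie): min(46, -13, -29) = -29
G (Minnie): min(-17, 46, 22) = -17
D (Maxine): max(-37, -29, -17) = -17
I (Minnie): min(-28, 35, -45) = -45
J (Minnie): min(-35, -50, -48) = -50
K (Minnie): min(-38, -25, 29) = -38
H (Maxine): max(-45, -50, -38) = -38
C (Minnie): min(-17, -38, 3) = -38
N (Minnie): min(9, 24, 43) = 9
O (Minnie): min(2, 44, 50) = 2
M (Maxine): max(9, 2, 46) = 46
L (Minnie): min(46, 46, 50) = 46
Root (Maxine): max(-29, -38, 46) = 46
Maxine picks the child with the highest value: L (value 46).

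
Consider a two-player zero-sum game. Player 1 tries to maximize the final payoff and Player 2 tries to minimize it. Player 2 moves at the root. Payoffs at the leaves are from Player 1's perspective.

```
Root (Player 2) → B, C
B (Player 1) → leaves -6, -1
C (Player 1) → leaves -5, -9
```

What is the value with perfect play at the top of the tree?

-5

B (Player 1): max(-6, -1) = -1
C (Player 1): max(-5, -9) = -5
Root (Player 2): min(-1, -5) = -5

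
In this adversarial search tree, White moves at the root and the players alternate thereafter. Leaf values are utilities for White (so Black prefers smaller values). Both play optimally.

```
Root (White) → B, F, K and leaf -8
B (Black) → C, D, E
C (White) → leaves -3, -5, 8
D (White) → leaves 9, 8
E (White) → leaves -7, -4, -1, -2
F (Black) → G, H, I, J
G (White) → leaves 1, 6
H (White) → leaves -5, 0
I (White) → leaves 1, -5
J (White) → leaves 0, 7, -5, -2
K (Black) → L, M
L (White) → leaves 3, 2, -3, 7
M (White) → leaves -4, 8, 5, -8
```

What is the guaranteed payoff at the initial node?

C (White): max(-3, -5, 8) = 8
D (White): max(9, 8) = 9
E (White): max(-7, -4, -1, -2) = -1
B (Black): min(8, 9, -1) = -1
G (White): max(1, 6) = 6
H (White): max(-5, 0) = 0
I (White): max(1, -5) = 1
J (White): max(0, 7, -5, -2) = 7
F (Black): min(6, 0, 1, 7) = 0
L (White): max(3, 2, -3, 7) = 7
M (White): max(-4, 8, 5, -8) = 8
K (Black): min(7, 8) = 7
Root (White): max(-1, 0, 7, -8) = 7

7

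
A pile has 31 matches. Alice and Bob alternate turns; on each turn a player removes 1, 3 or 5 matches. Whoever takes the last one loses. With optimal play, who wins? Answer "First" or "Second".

Mark each pile size as W (mover wins) or L (mover loses):
i:   0  1  2  3  4  5  6  7  8  9 10 11 12 13 14 15 16 17 18 19 20 21 22 23 24 25 26 27 28 29 30 31
     W  L  W  L  W  L  W  L  W  L  W  L  W  L  W  L  W  L  W  L  W  L  W  L  W  L  W  L  W  L  W  L
Position 31 is L, so the second player wins.

Second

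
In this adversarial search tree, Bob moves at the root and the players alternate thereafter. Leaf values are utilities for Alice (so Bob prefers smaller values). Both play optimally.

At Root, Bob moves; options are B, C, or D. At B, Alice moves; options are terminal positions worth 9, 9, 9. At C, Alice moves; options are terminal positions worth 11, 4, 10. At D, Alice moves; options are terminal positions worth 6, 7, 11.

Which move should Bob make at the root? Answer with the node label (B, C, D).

B

B (Alice): max(9, 9, 9) = 9
C (Alice): max(11, 4, 10) = 11
D (Alice): max(6, 7, 11) = 11
Root (Bob): min(9, 11, 11) = 9
Bob picks the child with the lowest value: B (value 9).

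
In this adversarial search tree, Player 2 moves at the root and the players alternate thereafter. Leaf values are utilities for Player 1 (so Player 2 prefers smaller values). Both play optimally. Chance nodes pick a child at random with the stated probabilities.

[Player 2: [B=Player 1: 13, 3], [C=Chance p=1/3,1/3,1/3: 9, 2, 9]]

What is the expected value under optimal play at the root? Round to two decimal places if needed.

6.67

B (Player 1): max(13, 3) = 13
C (Chance): 1/3·9 + 1/3·2 + 1/3·9 = 6.67
Root (Player 2): min(13, 6.67) = 6.67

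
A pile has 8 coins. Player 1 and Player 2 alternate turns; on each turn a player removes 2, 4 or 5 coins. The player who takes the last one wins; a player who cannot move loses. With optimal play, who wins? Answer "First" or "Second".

Positions where the player to move wins (W) vs loses (L):
i:   0  1  2  3  4  5  6  7  8
     L  L  W  W  W  W  W  L  L
Position 8 is L, so the second player wins.

Second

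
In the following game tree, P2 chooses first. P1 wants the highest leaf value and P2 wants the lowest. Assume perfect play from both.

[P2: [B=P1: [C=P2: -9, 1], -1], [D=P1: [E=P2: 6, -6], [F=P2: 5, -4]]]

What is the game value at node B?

-1

C: min(-9, 1) = -9
B: max(-9, -1) = -1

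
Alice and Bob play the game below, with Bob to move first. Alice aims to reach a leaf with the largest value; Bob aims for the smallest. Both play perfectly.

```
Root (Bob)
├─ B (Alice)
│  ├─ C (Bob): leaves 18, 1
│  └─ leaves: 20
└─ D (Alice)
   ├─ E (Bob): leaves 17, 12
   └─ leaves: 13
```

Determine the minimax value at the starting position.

13

C (Bob): min(18, 1) = 1
B (Alice): max(1, 20) = 20
E (Bob): min(17, 12) = 12
D (Alice): max(12, 13) = 13
Root (Bob): min(20, 13) = 13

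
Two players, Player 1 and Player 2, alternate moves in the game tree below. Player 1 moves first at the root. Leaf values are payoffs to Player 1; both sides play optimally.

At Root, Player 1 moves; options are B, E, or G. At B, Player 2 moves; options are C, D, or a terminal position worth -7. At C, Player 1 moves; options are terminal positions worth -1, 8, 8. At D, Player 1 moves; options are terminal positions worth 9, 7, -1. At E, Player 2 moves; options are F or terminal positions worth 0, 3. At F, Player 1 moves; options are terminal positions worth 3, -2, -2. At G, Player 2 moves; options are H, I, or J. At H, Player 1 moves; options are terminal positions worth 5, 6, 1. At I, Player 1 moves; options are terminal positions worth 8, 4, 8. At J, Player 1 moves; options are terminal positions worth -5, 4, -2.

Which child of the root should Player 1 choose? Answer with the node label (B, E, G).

C (Player 1): max(-1, 8, 8) = 8
D (Player 1): max(9, 7, -1) = 9
B (Player 2): min(8, 9, -7) = -7
F (Player 1): max(3, -2, -2) = 3
E (Player 2): min(3, 0, 3) = 0
H (Player 1): max(5, 6, 1) = 6
I (Player 1): max(8, 4, 8) = 8
J (Player 1): max(-5, 4, -2) = 4
G (Player 2): min(6, 8, 4) = 4
Root (Player 1): max(-7, 0, 4) = 4
Player 1 picks the child with the highest value: G (value 4).

G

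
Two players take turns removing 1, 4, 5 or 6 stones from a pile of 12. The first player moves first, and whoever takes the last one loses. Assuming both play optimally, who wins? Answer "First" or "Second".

Positions where the player to move wins (W) vs loses (L):
i:   0  1  2  3  4  5  6  7  8  9 10 11 12
     W  L  W  L  W  W  W  W  W  W  L  W  L
Position 12 is L, so the second player wins.

Second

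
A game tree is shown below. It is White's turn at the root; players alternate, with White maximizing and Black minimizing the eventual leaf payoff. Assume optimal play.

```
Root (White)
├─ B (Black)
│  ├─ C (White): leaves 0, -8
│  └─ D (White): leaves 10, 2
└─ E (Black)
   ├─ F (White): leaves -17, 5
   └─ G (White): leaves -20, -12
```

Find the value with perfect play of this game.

0

C (White): max(0, -8) = 0
D (White): max(10, 2) = 10
B (Black): min(0, 10) = 0
F (White): max(-17, 5) = 5
G (White): max(-20, -12) = -12
E (Black): min(5, -12) = -12
Root (White): max(0, -12) = 0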